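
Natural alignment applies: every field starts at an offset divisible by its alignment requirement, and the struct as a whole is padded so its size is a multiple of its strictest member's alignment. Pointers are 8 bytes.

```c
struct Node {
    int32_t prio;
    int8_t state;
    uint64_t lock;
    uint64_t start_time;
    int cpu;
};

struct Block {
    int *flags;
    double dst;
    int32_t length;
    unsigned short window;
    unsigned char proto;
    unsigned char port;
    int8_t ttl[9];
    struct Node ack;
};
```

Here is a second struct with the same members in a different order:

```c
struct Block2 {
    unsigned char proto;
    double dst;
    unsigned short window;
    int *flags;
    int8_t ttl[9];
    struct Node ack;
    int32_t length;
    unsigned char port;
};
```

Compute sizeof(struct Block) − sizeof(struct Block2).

-16

Node: 0..4  prio  (4B, 4-aligned); 4..5  state  (1B, 1-aligned); 5..8  -- padding (3B); 8..16  lock  (8B, 8-aligned); 16..24  start_time  (8B, 8-aligned); 24..28  cpu  (4B, 4-aligned); 28..32  -- tail padding (4B); sizeof = 32, alignof = 8
0..8  flags  (8B, 8-aligned)
8..16  dst  (8B, 8-aligned)
16..20  length  (4B, 4-aligned)
20..22  window  (2B, 2-aligned)
22..23  proto  (1B, 1-aligned)
23..24  port  (1B, 1-aligned)
24..33  ttl  (9B, 1-aligned)
33..40  -- padding (7B)
40..72  ack  (32B, 8-aligned)
sizeof = 72, alignof = 8
— Block2 —
0..1  proto  (1B, 1-aligned)
1..8  -- padding (7B)
8..16  dst  (8B, 8-aligned)
16..18  window  (2B, 2-aligned)
18..24  -- padding (6B)
24..32  flags  (8B, 8-aligned)
32..41  ttl  (9B, 1-aligned)
41..48  -- padding (7B)
48..80  ack  (32B, 8-aligned)
80..84  length  (4B, 4-aligned)
84..85  port  (1B, 1-aligned)
85..88  -- tail padding (3B)
sizeof = 88, alignof = 8
72 − 88 = -16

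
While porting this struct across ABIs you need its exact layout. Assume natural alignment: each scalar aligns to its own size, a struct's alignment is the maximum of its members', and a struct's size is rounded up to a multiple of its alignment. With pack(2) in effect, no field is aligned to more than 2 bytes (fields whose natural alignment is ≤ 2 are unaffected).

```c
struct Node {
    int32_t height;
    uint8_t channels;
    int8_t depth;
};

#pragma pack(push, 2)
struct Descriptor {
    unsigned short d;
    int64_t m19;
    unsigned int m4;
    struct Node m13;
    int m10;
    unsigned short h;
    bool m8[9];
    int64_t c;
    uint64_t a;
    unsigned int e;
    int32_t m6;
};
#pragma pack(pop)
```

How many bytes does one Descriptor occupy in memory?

62 bytes

Node: 0..4  height  (4B, 4-aligned); 4..5  channels  (1B, 1-aligned); 5..6  depth  (1B, 1-aligned); 6..8  -- tail padding (2B); sizeof = 8, alignof = 4
0..2  d  (2B, 2-aligned)
2..10  m19  (8B, 2-aligned)
10..14  m4  (4B, 2-aligned)
14..22  m13  (8B, 2-aligned)
22..26  m10  (4B, 2-aligned)
26..28  h  (2B, 2-aligned)
28..37  m8  (9B, 1-aligned)
37..38  -- padding (1B)
38..46  c  (8B, 2-aligned)
46..54  a  (8B, 2-aligned)
54..58  e  (4B, 2-aligned)
58..62  m6  (4B, 2-aligned)
sizeof = 62, alignof = 2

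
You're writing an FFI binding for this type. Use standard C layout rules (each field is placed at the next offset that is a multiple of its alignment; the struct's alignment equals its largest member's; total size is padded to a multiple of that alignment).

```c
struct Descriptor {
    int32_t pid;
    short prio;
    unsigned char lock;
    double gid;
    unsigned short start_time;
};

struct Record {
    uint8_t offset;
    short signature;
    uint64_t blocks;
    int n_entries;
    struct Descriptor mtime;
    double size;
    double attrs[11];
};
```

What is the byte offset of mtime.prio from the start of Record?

Descriptor: 0..4  pid  (4B, 4-aligned); 4..6  prio  (2B, 2-aligned); 6..7  lock  (1B, 1-aligned); 7..8  -- padding (1B); 8..16  gid  (8B, 8-aligned); 16..18  start_time  (2B, 2-aligned); 18..24  -- tail padding (6B); sizeof = 24, alignof = 8
0..1  offset  (1B, 1-aligned)
1..2  -- padding (1B)
2..4  signature  (2B, 2-aligned)
4..8  -- padding (4B)
8..16  blocks  (8B, 8-aligned)
16..20  n_entries  (4B, 4-aligned)
20..24  -- padding (4B)
24..48  mtime  (24B, 8-aligned)
within Descriptor: prio at 4
24 + 4 = 28

28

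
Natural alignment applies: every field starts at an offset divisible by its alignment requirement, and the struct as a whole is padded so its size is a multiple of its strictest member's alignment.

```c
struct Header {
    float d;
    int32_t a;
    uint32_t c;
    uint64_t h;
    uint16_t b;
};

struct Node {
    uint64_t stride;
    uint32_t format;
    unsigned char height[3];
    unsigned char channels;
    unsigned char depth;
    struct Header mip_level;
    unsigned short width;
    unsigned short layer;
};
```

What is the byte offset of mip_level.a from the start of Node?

Header: d at 0 (size 4, align 4) → ends 4; a at 4 (size 4, align 4) → ends 8; c at 8 (size 4, align 4) → ends 12; pad 4 to align 8 for h; h at 16 (size 8, align 8) → ends 24; b at 24 (size 2, align 2) → ends 26; tail pad 6 to reach multiple of 8; total 32 bytes, alignment 8
stride at 0 (size 8, align 8) → ends 8
format at 8 (size 4, align 4) → ends 12
height at 12 (size 3, align 1) → ends 15
channels at 15 (size 1, align 1) → ends 16
depth at 16 (size 1, align 1) → ends 17
pad 7 to align 8 for mip_level
mip_level at 24 (size 32, align 8) → ends 56
within Header: a at 4
24 + 4 = 28

28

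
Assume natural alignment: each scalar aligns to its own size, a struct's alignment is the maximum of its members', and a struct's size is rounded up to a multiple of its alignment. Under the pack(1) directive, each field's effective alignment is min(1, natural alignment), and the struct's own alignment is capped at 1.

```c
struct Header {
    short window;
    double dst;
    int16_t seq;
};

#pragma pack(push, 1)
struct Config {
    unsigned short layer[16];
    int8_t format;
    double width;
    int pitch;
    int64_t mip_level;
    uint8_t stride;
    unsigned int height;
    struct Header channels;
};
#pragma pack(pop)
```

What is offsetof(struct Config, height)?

Header: @0: window [2B, align 2] → 2; +6 pad (align 8); @8: dst [8B, align 8] → 16; @16: seq [2B, align 2] → 18; +6 tail pad (align 8); size 24, align 8
@0: layer [32B, align 1] → 32
@32: format [1B, align 1] → 33
@33: width [8B, align 1] → 41
@41: pitch [4B, align 1] → 45
@45: mip_level [8B, align 1] → 53
@53: stride [1B, align 1] → 54
@54: height [4B, align 1] → 58

54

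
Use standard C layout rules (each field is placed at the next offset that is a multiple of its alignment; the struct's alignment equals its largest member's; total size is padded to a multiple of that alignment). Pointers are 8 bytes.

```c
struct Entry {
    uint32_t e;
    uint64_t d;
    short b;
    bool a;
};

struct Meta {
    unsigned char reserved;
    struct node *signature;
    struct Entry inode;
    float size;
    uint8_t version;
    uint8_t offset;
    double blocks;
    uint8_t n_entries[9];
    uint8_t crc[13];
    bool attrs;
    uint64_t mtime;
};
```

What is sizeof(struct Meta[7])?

616

Entry: e at 0 (size 4, align 4) → ends 4; pad 4 to align 8 for d; d at 8 (size 8, align 8) → ends 16; b at 16 (size 2, align 2) → ends 18; a at 18 (size 1, align 1) → ends 19; tail pad 5 to reach multiple of 8; total 24 bytes, alignment 8
reserved at 0 (size 1, align 1) → ends 1
pad 7 to align 8 for signature
signature at 8 (size 8, align 8) → ends 16
inode at 16 (size 24, align 8) → ends 40
size at 40 (size 4, align 4) → ends 44
version at 44 (size 1, align 1) → ends 45
offset at 45 (size 1, align 1) → ends 46
pad 2 to align 8 for blocks
blocks at 48 (size 8, align 8) → ends 56
n_entries at 56 (size 9, align 1) → ends 65
crc at 65 (size 13, align 1) → ends 78
attrs at 78 (size 1, align 1) → ends 79
pad 1 to align 8 for mtime
mtime at 80 (size 8, align 8) → ends 88
total 88 bytes, alignment 8
array of 7: 7 × 88 = 616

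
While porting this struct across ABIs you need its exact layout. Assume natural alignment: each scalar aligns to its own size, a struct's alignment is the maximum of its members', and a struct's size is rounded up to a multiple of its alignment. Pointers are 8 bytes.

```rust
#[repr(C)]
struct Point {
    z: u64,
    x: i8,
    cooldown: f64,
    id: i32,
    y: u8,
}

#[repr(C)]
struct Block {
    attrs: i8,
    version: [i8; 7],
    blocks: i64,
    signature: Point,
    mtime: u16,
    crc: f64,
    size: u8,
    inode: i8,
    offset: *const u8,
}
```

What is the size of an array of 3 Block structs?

240

Point: 0..8  z  (8B, 8-aligned); 8..9  x  (1B, 1-aligned); 9..16  -- padding (7B); 16..24  cooldown  (8B, 8-aligned); 24..28  id  (4B, 4-aligned); 28..29  y  (1B, 1-aligned); 29..32  -- tail padding (3B); sizeof = 32, alignof = 8
0..1  attrs  (1B, 1-aligned)
1..8  version  (7B, 1-aligned)
8..16  blocks  (8B, 8-aligned)
16..48  signature  (32B, 8-aligned)
48..50  mtime  (2B, 2-aligned)
50..56  -- padding (6B)
56..64  crc  (8B, 8-aligned)
64..65  size  (1B, 1-aligned)
65..66  inode  (1B, 1-aligned)
66..72  -- padding (6B)
72..80  offset  (8B, 8-aligned)
sizeof = 80, alignof = 8
array of 3: 3 × 80 = 240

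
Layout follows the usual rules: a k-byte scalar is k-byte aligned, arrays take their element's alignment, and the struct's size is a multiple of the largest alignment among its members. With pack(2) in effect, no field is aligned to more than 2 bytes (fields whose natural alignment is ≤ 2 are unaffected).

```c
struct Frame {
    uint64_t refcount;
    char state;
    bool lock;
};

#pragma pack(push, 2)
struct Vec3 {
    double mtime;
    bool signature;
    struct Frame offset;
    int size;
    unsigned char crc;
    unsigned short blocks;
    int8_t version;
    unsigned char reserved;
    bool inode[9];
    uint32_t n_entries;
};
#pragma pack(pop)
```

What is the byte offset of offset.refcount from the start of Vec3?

Frame: @0: refcount [8B, align 8] → 8; @8: state [1B, align 1] → 9; @9: lock [1B, align 1] → 10; +6 tail pad (align 8); size 16, align 8
@0: mtime [8B, align 2] → 8
@8: signature [1B, align 1] → 9
+1 pad (align 2)
@10: offset [16B, align 2] → 26
within Frame: refcount at 0
10 + 0 = 10

10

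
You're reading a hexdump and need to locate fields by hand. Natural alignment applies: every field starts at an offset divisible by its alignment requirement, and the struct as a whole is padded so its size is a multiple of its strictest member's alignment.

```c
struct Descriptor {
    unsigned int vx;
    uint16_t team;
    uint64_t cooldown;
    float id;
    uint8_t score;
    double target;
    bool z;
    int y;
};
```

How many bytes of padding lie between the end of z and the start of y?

3

vx at 0 (size 4, align 4) → ends 4
team at 4 (size 2, align 2) → ends 6
pad 2 to align 8 for cooldown
cooldown at 8 (size 8, align 8) → ends 16
id at 16 (size 4, align 4) → ends 20
score at 20 (size 1, align 1) → ends 21
pad 3 to align 8 for target
target at 24 (size 8, align 8) → ends 32
z at 32 (size 1, align 1) → ends 33
pad 3 to align 4 for y
y at 36 (size 4, align 4) → ends 40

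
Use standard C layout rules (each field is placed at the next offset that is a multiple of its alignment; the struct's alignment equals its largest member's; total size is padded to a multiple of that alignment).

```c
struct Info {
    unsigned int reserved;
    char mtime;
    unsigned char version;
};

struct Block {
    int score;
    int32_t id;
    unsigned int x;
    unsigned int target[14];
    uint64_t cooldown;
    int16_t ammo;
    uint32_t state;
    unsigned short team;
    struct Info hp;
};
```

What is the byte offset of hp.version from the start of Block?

97

Info: 0..4  reserved  (4B, 4-aligned); 4..5  mtime  (1B, 1-aligned); 5..6  version  (1B, 1-aligned); 6..8  -- tail padding (2B); sizeof = 8, alignof = 4
0..4  score  (4B, 4-aligned)
4..8  id  (4B, 4-aligned)
8..12  x  (4B, 4-aligned)
12..68  target  (56B, 4-aligned)
68..72  -- padding (4B)
72..80  cooldown  (8B, 8-aligned)
80..82  ammo  (2B, 2-aligned)
82..84  -- padding (2B)
84..88  state  (4B, 4-aligned)
88..90  team  (2B, 2-aligned)
90..92  -- padding (2B)
92..100  hp  (8B, 4-aligned)
within Info: version at 5
92 + 5 = 97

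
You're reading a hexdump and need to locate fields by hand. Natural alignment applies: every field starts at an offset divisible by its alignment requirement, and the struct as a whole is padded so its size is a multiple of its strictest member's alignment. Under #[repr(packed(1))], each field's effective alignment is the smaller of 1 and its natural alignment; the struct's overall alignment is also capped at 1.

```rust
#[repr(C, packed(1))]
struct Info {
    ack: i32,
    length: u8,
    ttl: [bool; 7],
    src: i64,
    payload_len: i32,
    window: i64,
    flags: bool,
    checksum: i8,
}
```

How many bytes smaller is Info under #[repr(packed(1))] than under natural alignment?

14

natural layout:
  0..4  ack  (4B, 4-aligned)
  4..5  length  (1B, 1-aligned)
  5..12  ttl  (7B, 1-aligned)
  12..16  -- padding (4B)
  16..24  src  (8B, 8-aligned)
  24..28  payload_len  (4B, 4-aligned)
  28..32  -- padding (4B)
  32..40  window  (8B, 8-aligned)
  40..41  flags  (1B, 1-aligned)
  41..42  checksum  (1B, 1-aligned)
  42..48  -- tail padding (6B)
  sizeof = 48, alignof = 8
packed(1) layout:
  0..4  ack  (4B, 1-aligned)
  4..5  length  (1B, 1-aligned)
  5..12  ttl  (7B, 1-aligned)
  12..20  src  (8B, 1-aligned)
  20..24  payload_len  (4B, 1-aligned)
  24..32  window  (8B, 1-aligned)
  32..33  flags  (1B, 1-aligned)
  33..34  checksum  (1B, 1-aligned)
  sizeof = 34, alignof = 1
48 − 34 = 14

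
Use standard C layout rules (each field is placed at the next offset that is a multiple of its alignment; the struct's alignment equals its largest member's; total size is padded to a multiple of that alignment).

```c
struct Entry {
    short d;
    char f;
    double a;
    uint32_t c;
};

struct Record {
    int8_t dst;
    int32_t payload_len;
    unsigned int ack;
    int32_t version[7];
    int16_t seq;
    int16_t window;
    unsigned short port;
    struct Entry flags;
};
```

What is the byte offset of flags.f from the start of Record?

Entry: d at 0 (size 2, align 2) → ends 2; f at 2 (size 1, align 1) → ends 3; pad 5 to align 8 for a; a at 8 (size 8, align 8) → ends 16; c at 16 (size 4, align 4) → ends 20; tail pad 4 to reach multiple of 8; total 24 bytes, alignment 8
dst at 0 (size 1, align 1) → ends 1
pad 3 to align 4 for payload_len
payload_len at 4 (size 4, align 4) → ends 8
ack at 8 (size 4, align 4) → ends 12
version at 12 (size 28, align 4) → ends 40
seq at 40 (size 2, align 2) → ends 42
window at 42 (size 2, align 2) → ends 44
port at 44 (size 2, align 2) → ends 46
pad 2 to align 8 for flags
flags at 48 (size 24, align 8) → ends 72
within Entry: f at 2
48 + 2 = 50

50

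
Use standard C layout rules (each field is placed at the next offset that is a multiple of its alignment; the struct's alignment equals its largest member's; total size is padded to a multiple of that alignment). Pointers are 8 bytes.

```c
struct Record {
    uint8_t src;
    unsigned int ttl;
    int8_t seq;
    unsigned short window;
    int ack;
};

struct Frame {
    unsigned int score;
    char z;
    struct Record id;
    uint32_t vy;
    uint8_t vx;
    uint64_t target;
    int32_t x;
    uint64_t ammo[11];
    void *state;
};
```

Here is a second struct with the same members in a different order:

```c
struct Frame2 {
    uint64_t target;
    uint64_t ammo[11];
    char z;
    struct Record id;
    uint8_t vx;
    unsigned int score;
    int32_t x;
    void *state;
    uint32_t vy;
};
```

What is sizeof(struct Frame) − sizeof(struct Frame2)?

0

Record: 0..1  src  (1B, 1-aligned); 1..4  -- padding (3B); 4..8  ttl  (4B, 4-aligned); 8..9  seq  (1B, 1-aligned); 9..10  -- padding (1B); 10..12  window  (2B, 2-aligned); 12..16  ack  (4B, 4-aligned); sizeof = 16, alignof = 4
0..4  score  (4B, 4-aligned)
4..5  z  (1B, 1-aligned)
5..8  -- padding (3B)
8..24  id  (16B, 4-aligned)
24..28  vy  (4B, 4-aligned)
28..29  vx  (1B, 1-aligned)
29..32  -- padding (3B)
32..40  target  (8B, 8-aligned)
40..44  x  (4B, 4-aligned)
44..48  -- padding (4B)
48..136  ammo  (88B, 8-aligned)
136..144  state  (8B, 8-aligned)
sizeof = 144, alignof = 8
— Frame2 —
0..8  target  (8B, 8-aligned)
8..96  ammo  (88B, 8-aligned)
96..97  z  (1B, 1-aligned)
97..100  -- padding (3B)
100..116  id  (16B, 4-aligned)
116..117  vx  (1B, 1-aligned)
117..120  -- padding (3B)
120..124  score  (4B, 4-aligned)
124..128  x  (4B, 4-aligned)
128..136  state  (8B, 8-aligned)
136..140  vy  (4B, 4-aligned)
140..144  -- tail padding (4B)
sizeof = 144, alignof = 8
144 − 144 = 0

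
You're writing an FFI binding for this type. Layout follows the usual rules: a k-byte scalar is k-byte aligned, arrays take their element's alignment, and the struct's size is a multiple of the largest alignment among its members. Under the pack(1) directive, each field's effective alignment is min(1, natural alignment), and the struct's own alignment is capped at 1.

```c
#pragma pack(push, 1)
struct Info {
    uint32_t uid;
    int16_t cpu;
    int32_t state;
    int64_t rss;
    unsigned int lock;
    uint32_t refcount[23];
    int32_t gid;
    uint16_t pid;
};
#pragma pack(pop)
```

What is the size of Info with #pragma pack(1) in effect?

120

0..4  uid  (4B, 1-aligned)
4..6  cpu  (2B, 1-aligned)
6..10  state  (4B, 1-aligned)
10..18  rss  (8B, 1-aligned)
18..22  lock  (4B, 1-aligned)
22..114  refcount  (92B, 1-aligned)
114..118  gid  (4B, 1-aligned)
118..120  pid  (2B, 1-aligned)
sizeof = 120, alignof = 1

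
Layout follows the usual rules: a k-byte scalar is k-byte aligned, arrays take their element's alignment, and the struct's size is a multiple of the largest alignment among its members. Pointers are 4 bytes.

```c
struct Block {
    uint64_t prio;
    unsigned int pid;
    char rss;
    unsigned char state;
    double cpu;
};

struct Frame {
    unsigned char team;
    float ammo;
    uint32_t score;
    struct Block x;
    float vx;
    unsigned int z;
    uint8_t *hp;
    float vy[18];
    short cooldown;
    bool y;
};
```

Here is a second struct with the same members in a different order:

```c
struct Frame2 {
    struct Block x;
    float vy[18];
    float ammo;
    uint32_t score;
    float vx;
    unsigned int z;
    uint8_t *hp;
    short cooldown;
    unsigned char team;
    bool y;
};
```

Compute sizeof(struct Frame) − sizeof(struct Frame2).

8

Block: prio at 0 (size 8, align 8) → ends 8; pid at 8 (size 4, align 4) → ends 12; rss at 12 (size 1, align 1) → ends 13; state at 13 (size 1, align 1) → ends 14; pad 2 to align 8 for cpu; cpu at 16 (size 8, align 8) → ends 24; total 24 bytes, alignment 8
team at 0 (size 1, align 1) → ends 1
pad 3 to align 4 for ammo
ammo at 4 (size 4, align 4) → ends 8
score at 8 (size 4, align 4) → ends 12
pad 4 to align 8 for x
x at 16 (size 24, align 8) → ends 40
vx at 40 (size 4, align 4) → ends 44
z at 44 (size 4, align 4) → ends 48
hp at 48 (size 4, align 4) → ends 52
vy at 52 (size 72, align 4) → ends 124
cooldown at 124 (size 2, align 2) → ends 126
y at 126 (size 1, align 1) → ends 127
tail pad 1 to reach multiple of 8
total 128 bytes, alignment 8
— Frame2 —
x at 0 (size 24, align 8) → ends 24
vy at 24 (size 72, align 4) → ends 96
ammo at 96 (size 4, align 4) → ends 100
score at 100 (size 4, align 4) → ends 104
vx at 104 (size 4, align 4) → ends 108
z at 108 (size 4, align 4) → ends 112
hp at 112 (size 4, align 4) → ends 116
cooldown at 116 (size 2, align 2) → ends 118
team at 118 (size 1, align 1) → ends 119
y at 119 (size 1, align 1) → ends 120
total 120 bytes, alignment 8
128 − 120 = 8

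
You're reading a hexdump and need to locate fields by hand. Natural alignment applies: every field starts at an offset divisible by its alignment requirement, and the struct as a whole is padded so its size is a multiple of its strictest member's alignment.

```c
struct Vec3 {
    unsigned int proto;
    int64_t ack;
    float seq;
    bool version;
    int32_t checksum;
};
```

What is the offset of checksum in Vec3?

proto at 0 (size 4, align 4) → ends 4
pad 4 to align 8 for ack
ack at 8 (size 8, align 8) → ends 16
seq at 16 (size 4, align 4) → ends 20
version at 20 (size 1, align 1) → ends 21
pad 3 to align 4 for checksum
checksum at 24 (size 4, align 4) → ends 28

24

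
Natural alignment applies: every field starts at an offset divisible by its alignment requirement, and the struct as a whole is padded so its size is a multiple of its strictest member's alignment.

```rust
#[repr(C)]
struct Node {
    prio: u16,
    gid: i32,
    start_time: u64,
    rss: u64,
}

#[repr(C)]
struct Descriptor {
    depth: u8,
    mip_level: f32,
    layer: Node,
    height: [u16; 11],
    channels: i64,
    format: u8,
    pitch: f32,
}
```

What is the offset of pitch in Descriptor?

Node: 0..2  prio  (2B, 2-aligned); 2..4  -- padding (2B); 4..8  gid  (4B, 4-aligned); 8..16  start_time  (8B, 8-aligned); 16..24  rss  (8B, 8-aligned); sizeof = 24, alignof = 8
0..1  depth  (1B, 1-aligned)
1..4  -- padding (3B)
4..8  mip_level  (4B, 4-aligned)
8..32  layer  (24B, 8-aligned)
32..54  height  (22B, 2-aligned)
54..56  -- padding (2B)
56..64  channels  (8B, 8-aligned)
64..65  format  (1B, 1-aligned)
65..68  -- padding (3B)
68..72  pitch  (4B, 4-aligned)

68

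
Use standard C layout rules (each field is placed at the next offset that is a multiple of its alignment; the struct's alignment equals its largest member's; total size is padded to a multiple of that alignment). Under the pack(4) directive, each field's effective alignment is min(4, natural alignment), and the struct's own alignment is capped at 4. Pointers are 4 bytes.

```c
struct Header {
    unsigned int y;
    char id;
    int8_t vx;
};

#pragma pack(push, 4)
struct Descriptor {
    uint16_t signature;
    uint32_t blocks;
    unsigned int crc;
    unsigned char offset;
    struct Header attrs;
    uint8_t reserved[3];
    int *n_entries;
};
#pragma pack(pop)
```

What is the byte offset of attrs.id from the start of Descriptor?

Header: 0..4  y  (4B, 4-aligned); 4..5  id  (1B, 1-aligned); 5..6  vx  (1B, 1-aligned); 6..8  -- tail padding (2B); sizeof = 8, alignof = 4
0..2  signature  (2B, 2-aligned)
2..4  -- padding (2B)
4..8  blocks  (4B, 4-aligned)
8..12  crc  (4B, 4-aligned)
12..13  offset  (1B, 1-aligned)
13..16  -- padding (3B)
16..24  attrs  (8B, 4-aligned)
within Header: id at 4
16 + 4 = 20

20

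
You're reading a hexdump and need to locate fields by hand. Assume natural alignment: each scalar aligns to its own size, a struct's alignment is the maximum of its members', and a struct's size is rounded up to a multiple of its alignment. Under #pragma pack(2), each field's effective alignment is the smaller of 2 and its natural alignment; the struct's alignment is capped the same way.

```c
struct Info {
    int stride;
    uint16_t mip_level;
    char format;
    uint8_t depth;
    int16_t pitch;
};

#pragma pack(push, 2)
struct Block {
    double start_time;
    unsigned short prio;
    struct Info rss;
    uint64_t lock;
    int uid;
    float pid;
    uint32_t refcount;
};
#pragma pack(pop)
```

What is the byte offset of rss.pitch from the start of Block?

18

Info: 0..4  stride  (4B, 4-aligned); 4..6  mip_level  (2B, 2-aligned); 6..7  format  (1B, 1-aligned); 7..8  depth  (1B, 1-aligned); 8..10  pitch  (2B, 2-aligned); 10..12  -- tail padding (2B); sizeof = 12, alignof = 4
0..8  start_time  (8B, 2-aligned)
8..10  prio  (2B, 2-aligned)
10..22  rss  (12B, 2-aligned)
within Info: pitch at 8
10 + 8 = 18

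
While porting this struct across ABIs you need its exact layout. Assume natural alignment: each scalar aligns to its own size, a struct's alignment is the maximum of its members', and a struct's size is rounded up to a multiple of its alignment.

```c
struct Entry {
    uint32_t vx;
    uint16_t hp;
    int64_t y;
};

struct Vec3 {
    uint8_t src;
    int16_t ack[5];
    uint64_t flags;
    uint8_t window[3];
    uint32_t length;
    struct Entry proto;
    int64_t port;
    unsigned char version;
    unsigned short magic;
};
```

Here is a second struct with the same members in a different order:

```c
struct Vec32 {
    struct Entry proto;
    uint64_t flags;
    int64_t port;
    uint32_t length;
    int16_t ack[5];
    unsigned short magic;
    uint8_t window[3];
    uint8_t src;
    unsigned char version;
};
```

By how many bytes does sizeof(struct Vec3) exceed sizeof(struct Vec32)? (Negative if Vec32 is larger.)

Entry: vx at 0 (size 4, align 4) → ends 4; hp at 4 (size 2, align 2) → ends 6; pad 2 to align 8 for y; y at 8 (size 8, align 8) → ends 16; total 16 bytes, alignment 8
src at 0 (size 1, align 1) → ends 1
pad 1 to align 2 for ack
ack at 2 (size 10, align 2) → ends 12
pad 4 to align 8 for flags
flags at 16 (size 8, align 8) → ends 24
window at 24 (size 3, align 1) → ends 27
pad 1 to align 4 for length
length at 28 (size 4, align 4) → ends 32
proto at 32 (size 16, align 8) → ends 48
port at 48 (size 8, align 8) → ends 56
version at 56 (size 1, align 1) → ends 57
pad 1 to align 2 for magic
magic at 58 (size 2, align 2) → ends 60
tail pad 4 to reach multiple of 8
total 64 bytes, alignment 8
— Vec32 —
proto at 0 (size 16, align 8) → ends 16
flags at 16 (size 8, align 8) → ends 24
port at 24 (size 8, align 8) → ends 32
length at 32 (size 4, align 4) → ends 36
ack at 36 (size 10, align 2) → ends 46
magic at 46 (size 2, align 2) → ends 48
window at 48 (size 3, align 1) → ends 51
src at 51 (size 1, align 1) → ends 52
version at 52 (size 1, align 1) → ends 53
tail pad 3 to reach multiple of 8
total 56 bytes, alignment 8
64 − 56 = 8

8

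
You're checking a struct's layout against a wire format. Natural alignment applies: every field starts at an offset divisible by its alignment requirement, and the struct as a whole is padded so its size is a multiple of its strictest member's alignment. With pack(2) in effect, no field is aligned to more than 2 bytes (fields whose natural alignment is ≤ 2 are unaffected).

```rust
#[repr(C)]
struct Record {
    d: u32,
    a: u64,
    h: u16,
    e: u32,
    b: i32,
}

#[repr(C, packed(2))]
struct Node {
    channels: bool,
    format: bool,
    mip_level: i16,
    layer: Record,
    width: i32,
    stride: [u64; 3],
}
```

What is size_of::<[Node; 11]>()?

Record: @0: d [4B, align 4] → 4; +4 pad (align 8); @8: a [8B, align 8] → 16; @16: h [2B, align 2] → 18; +2 pad (align 4); @20: e [4B, align 4] → 24; @24: b [4B, align 4] → 28; +4 tail pad (align 8); size 32, align 8
@0: channels [1B, align 1] → 1
@1: format [1B, align 1] → 2
@2: mip_level [2B, align 2] → 4
@4: layer [32B, align 2] → 36
@36: width [4B, align 2] → 40
@40: stride [24B, align 2] → 64
size 64, align 2
array of 11: 11 × 64 = 704

704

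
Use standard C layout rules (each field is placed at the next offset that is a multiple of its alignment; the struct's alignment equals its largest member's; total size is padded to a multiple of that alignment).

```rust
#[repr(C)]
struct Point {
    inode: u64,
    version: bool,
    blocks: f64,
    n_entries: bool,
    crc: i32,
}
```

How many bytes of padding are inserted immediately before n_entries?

0..8  inode  (8B, 8-aligned)
8..9  version  (1B, 1-aligned)
9..16  -- padding (7B)
16..24  blocks  (8B, 8-aligned)
24..25  n_entries  (1B, 1-aligned)

0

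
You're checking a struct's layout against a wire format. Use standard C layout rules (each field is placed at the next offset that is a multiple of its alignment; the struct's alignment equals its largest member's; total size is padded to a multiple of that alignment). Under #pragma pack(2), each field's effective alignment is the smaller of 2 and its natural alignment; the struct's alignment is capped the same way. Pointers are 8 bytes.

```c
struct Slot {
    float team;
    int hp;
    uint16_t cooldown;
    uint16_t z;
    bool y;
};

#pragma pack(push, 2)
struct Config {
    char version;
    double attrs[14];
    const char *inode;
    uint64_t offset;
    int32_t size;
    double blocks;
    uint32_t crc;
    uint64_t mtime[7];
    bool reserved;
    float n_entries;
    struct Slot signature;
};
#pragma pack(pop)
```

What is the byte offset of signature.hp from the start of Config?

212

Slot: 0..4  team  (4B, 4-aligned); 4..8  hp  (4B, 4-aligned); 8..10  cooldown  (2B, 2-aligned); 10..12  z  (2B, 2-aligned); 12..13  y  (1B, 1-aligned); 13..16  -- tail padding (3B); sizeof = 16, alignof = 4
0..1  version  (1B, 1-aligned)
1..2  -- padding (1B)
2..114  attrs  (112B, 2-aligned)
114..122  inode  (8B, 2-aligned)
122..130  offset  (8B, 2-aligned)
130..134  size  (4B, 2-aligned)
134..142  blocks  (8B, 2-aligned)
142..146  crc  (4B, 2-aligned)
146..202  mtime  (56B, 2-aligned)
202..203  reserved  (1B, 1-aligned)
203..204  -- padding (1B)
204..208  n_entries  (4B, 2-aligned)
208..224  signature  (16B, 2-aligned)
within Slot: hp at 4
208 + 4 = 212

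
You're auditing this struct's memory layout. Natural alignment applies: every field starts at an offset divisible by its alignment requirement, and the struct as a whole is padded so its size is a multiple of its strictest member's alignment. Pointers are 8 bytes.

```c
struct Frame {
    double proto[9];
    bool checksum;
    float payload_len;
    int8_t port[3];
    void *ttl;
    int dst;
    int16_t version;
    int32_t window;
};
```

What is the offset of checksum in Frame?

72

0..72  proto  (72B, 8-aligned)
72..73  checksum  (1B, 1-aligned)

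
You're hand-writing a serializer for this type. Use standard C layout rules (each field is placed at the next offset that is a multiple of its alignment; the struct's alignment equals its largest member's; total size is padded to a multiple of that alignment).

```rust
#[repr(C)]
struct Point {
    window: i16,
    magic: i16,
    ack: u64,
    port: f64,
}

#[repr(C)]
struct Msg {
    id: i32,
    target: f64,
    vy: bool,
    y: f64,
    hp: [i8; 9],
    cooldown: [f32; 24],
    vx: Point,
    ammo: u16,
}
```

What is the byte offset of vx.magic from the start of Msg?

Point: @0: window [2B, align 2] → 2; @2: magic [2B, align 2] → 4; +4 pad (align 8); @8: ack [8B, align 8] → 16; @16: port [8B, align 8] → 24; size 24, align 8
@0: id [4B, align 4] → 4
+4 pad (align 8)
@8: target [8B, align 8] → 16
@16: vy [1B, align 1] → 17
+7 pad (align 8)
@24: y [8B, align 8] → 32
@32: hp [9B, align 1] → 41
+3 pad (align 4)
@44: cooldown [96B, align 4] → 140
+4 pad (align 8)
@144: vx [24B, align 8] → 168
within Point: magic at 2
144 + 2 = 146

146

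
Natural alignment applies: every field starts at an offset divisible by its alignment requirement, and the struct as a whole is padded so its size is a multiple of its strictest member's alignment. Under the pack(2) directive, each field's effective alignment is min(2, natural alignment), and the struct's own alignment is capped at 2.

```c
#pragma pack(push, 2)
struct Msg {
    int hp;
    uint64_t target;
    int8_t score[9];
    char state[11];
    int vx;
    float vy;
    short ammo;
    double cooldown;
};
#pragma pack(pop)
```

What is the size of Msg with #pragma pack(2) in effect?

@0: hp [4B, align 2] → 4
@4: target [8B, align 2] → 12
@12: score [9B, align 1] → 21
@21: state [11B, align 1] → 32
@32: vx [4B, align 2] → 36
@36: vy [4B, align 2] → 40
@40: ammo [2B, align 2] → 42
@42: cooldown [8B, align 2] → 50
size 50, align 2

50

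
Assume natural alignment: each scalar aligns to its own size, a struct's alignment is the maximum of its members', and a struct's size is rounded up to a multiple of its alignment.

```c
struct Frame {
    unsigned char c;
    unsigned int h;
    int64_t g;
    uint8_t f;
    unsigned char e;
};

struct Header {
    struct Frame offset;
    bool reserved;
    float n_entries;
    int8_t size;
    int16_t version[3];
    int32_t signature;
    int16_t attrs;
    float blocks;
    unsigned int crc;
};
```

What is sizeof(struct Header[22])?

Frame: @0: c [1B, align 1] → 1; +3 pad (align 4); @4: h [4B, align 4] → 8; @8: g [8B, align 8] → 16; @16: f [1B, align 1] → 17; @17: e [1B, align 1] → 18; +6 tail pad (align 8); size 24, align 8
@0: offset [24B, align 8] → 24
@24: reserved [1B, align 1] → 25
+3 pad (align 4)
@28: n_entries [4B, align 4] → 32
@32: size [1B, align 1] → 33
+1 pad (align 2)
@34: version [6B, align 2] → 40
@40: signature [4B, align 4] → 44
@44: attrs [2B, align 2] → 46
+2 pad (align 4)
@48: blocks [4B, align 4] → 52
@52: crc [4B, align 4] → 56
size 56, align 8
array of 22: 22 × 56 = 1232

1232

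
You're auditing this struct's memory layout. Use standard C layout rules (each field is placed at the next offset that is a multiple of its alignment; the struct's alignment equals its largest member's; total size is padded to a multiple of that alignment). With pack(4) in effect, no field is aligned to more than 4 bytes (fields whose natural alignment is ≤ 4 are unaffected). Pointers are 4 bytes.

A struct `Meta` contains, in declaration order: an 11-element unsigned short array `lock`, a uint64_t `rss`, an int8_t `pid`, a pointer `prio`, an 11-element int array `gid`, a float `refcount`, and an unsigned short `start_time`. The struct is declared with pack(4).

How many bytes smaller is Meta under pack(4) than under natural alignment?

natural layout:
  @0: lock [22B, align 2] → 22
  +2 pad (align 8)
  @24: rss [8B, align 8] → 32
  @32: pid [1B, align 1] → 33
  +3 pad (align 4)
  @36: prio [4B, align 4] → 40
  @40: gid [44B, align 4] → 84
  @84: refcount [4B, align 4] → 88
  @88: start_time [2B, align 2] → 90
  +6 tail pad (align 8)
  size 96, align 8
packed(4) layout:
  @0: lock [22B, align 2] → 22
  +2 pad (align 4)
  @24: rss [8B, align 4] → 32
  @32: pid [1B, align 1] → 33
  +3 pad (align 4)
  @36: prio [4B, align 4] → 40
  @40: gid [44B, align 4] → 84
  @84: refcount [4B, align 4] → 88
  @88: start_time [2B, align 2] → 90
  +2 tail pad (align 4)
  size 92, align 4
96 − 92 = 4

4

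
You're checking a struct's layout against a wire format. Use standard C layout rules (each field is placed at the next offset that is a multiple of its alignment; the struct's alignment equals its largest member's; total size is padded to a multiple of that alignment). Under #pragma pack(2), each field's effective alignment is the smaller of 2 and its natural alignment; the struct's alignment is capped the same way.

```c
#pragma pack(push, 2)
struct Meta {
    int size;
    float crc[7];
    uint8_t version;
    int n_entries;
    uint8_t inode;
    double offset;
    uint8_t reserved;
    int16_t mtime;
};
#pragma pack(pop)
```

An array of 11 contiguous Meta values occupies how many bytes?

572

@0: size [4B, align 2] → 4
@4: crc [28B, align 2] → 32
@32: version [1B, align 1] → 33
+1 pad (align 2)
@34: n_entries [4B, align 2] → 38
@38: inode [1B, align 1] → 39
+1 pad (align 2)
@40: offset [8B, align 2] → 48
@48: reserved [1B, align 1] → 49
+1 pad (align 2)
@50: mtime [2B, align 2] → 52
size 52, align 2
array of 11: 11 × 52 = 572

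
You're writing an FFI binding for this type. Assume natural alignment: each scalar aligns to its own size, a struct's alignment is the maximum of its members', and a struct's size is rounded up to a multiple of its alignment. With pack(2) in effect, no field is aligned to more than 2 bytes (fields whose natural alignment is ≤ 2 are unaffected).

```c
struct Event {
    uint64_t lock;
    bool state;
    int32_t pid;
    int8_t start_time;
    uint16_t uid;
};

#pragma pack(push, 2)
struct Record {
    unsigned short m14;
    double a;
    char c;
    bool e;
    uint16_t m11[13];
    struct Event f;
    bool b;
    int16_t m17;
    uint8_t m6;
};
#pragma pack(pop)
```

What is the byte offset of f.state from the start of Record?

46

Event: @0: lock [8B, align 8] → 8; @8: state [1B, align 1] → 9; +3 pad (align 4); @12: pid [4B, align 4] → 16; @16: start_time [1B, align 1] → 17; +1 pad (align 2); @18: uid [2B, align 2] → 20; +4 tail pad (align 8); size 24, align 8
@0: m14 [2B, align 2] → 2
@2: a [8B, align 2] → 10
@10: c [1B, align 1] → 11
@11: e [1B, align 1] → 12
@12: m11 [26B, align 2] → 38
@38: f [24B, align 2] → 62
within Event: state at 8
38 + 8 = 46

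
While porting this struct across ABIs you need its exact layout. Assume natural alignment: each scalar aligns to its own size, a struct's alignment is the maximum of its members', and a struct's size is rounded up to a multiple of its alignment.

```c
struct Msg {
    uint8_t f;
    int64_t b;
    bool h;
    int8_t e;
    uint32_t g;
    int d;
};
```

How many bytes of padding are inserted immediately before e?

0

0..1  f  (1B, 1-aligned)
1..8  -- padding (7B)
8..16  b  (8B, 8-aligned)
16..17  h  (1B, 1-aligned)
17..18  e  (1B, 1-aligned)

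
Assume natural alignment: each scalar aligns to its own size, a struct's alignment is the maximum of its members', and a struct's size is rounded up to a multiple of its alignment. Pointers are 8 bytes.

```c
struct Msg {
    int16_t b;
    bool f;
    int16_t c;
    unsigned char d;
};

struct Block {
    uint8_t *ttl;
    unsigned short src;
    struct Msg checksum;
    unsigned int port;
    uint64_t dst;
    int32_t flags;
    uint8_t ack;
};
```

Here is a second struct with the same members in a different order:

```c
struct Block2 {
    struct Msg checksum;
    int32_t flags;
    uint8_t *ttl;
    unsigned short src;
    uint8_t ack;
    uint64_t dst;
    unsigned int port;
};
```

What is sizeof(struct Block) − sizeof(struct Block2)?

Msg: @0: b [2B, align 2] → 2; @2: f [1B, align 1] → 3; +1 pad (align 2); @4: c [2B, align 2] → 6; @6: d [1B, align 1] → 7; +1 tail pad (align 2); size 8, align 2
@0: ttl [8B, align 8] → 8
@8: src [2B, align 2] → 10
@10: checksum [8B, align 2] → 18
+2 pad (align 4)
@20: port [4B, align 4] → 24
@24: dst [8B, align 8] → 32
@32: flags [4B, align 4] → 36
@36: ack [1B, align 1] → 37
+3 tail pad (align 8)
size 40, align 8
— Block2 —
@0: checksum [8B, align 2] → 8
@8: flags [4B, align 4] → 12
+4 pad (align 8)
@16: ttl [8B, align 8] → 24
@24: src [2B, align 2] → 26
@26: ack [1B, align 1] → 27
+5 pad (align 8)
@32: dst [8B, align 8] → 40
@40: port [4B, align 4] → 44
+4 tail pad (align 8)
size 48, align 8
40 − 48 = -8

-8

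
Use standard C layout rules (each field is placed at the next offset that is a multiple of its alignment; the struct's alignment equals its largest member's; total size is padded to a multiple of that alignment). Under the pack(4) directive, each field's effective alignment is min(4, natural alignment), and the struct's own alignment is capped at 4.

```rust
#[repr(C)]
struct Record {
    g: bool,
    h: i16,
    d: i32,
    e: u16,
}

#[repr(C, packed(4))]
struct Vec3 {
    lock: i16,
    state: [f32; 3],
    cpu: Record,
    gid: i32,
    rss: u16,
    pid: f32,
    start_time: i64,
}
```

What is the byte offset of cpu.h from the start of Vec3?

18

Record: @0: g [1B, align 1] → 1; +1 pad (align 2); @2: h [2B, align 2] → 4; @4: d [4B, align 4] → 8; @8: e [2B, align 2] → 10; +2 tail pad (align 4); size 12, align 4
@0: lock [2B, align 2] → 2
+2 pad (align 4)
@4: state [12B, align 4] → 16
@16: cpu [12B, align 4] → 28
within Record: h at 2
16 + 2 = 18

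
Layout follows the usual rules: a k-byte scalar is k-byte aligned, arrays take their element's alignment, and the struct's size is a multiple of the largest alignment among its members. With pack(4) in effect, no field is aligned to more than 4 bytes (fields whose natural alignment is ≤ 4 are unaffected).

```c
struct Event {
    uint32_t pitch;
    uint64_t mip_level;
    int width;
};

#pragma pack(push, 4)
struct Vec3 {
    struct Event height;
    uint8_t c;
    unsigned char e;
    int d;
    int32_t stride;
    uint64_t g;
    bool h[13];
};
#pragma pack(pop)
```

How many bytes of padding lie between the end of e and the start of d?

2

Event: pitch at 0 (size 4, align 4) → ends 4; pad 4 to align 8 for mip_level; mip_level at 8 (size 8, align 8) → ends 16; width at 16 (size 4, align 4) → ends 20; tail pad 4 to reach multiple of 8; total 24 bytes, alignment 8
height at 0 (size 24, align 4) → ends 24
c at 24 (size 1, align 1) → ends 25
e at 25 (size 1, align 1) → ends 26
pad 2 to align 4 for d
d at 28 (size 4, align 4) → ends 32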